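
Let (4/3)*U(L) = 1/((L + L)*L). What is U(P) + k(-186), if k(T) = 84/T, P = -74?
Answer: -613219/1358048 ≈ -0.45154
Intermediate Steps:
U(L) = 3/(8*L**2) (U(L) = 3*(1/((L + L)*L))/4 = 3*(1/(((2*L))*L))/4 = 3*((1/(2*L))/L)/4 = 3*(1/(2*L**2))/4 = 3/(8*L**2))
U(P) + k(-186) = (3/8)/(-74)**2 + 84/(-186) = (3/8)*(1/5476) + 84*(-1/186) = 3/43808 - 14/31 = -613219/1358048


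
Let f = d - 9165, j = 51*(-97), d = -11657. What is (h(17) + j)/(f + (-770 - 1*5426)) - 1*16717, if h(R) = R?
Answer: -225827488/13509 ≈ -16717.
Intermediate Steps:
j = -4947
f = -20822 (f = -11657 - 9165 = -20822)
(h(17) + j)/(f + (-770 - 1*5426)) - 1*16717 = (17 - 4947)/(-20822 + (-770 - 1*5426)) - 1*16717 = -4930/(-20822 + (-770 - 5426)) - 16717 = -4930/(-20822 - 6196) - 16717 = -4930/(-27018) - 16717 = -4930*(-1/27018) - 16717 = 2465/13509 - 16717 = -225827488/13509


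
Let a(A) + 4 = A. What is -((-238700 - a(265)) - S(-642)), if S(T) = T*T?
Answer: 651125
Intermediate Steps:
a(A) = -4 + A
S(T) = T²
-((-238700 - a(265)) - S(-642)) = -((-238700 - (-4 + 265)) - 1*(-642)²) = -((-238700 - 1*261) - 1*412164) = -((-238700 - 261) - 412164) = -(-238961 - 412164) = -1*(-651125) = 651125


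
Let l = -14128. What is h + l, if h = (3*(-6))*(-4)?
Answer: -14056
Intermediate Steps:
h = 72 (h = -18*(-4) = 72)
h + l = 72 - 14128 = -14056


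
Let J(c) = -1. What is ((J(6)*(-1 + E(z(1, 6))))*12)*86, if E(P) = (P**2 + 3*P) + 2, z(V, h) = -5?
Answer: -11352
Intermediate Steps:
E(P) = 2 + P**2 + 3*P
((J(6)*(-1 + E(z(1, 6))))*12)*86 = (-(-1 + (2 + (-5)**2 + 3*(-5)))*12)*86 = (-(-1 + (2 + 25 - 15))*12)*86 = (-(-1 + 12)*12)*86 = (-1*11*12)*86 = -11*12*86 = -132*86 = -11352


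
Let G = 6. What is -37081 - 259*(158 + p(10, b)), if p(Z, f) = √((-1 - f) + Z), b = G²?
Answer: -78003 - 777*I*√3 ≈ -78003.0 - 1345.8*I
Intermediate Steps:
b = 36 (b = 6² = 36)
p(Z, f) = √(-1 + Z - f)
-37081 - 259*(158 + p(10, b)) = -37081 - 259*(158 + √(-1 + 10 - 1*36)) = -37081 - 259*(158 + √(-1 + 10 - 36)) = -37081 - 259*(158 + √(-27)) = -37081 - 259*(158 + 3*I*√3) = -37081 - (40922 + 777*I*√3) = -37081 + (-40922 - 777*I*√3) = -78003 - 777*I*√3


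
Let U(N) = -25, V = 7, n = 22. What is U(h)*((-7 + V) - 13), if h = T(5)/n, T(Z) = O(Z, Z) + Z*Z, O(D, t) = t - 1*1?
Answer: 325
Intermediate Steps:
O(D, t) = -1 + t (O(D, t) = t - 1 = -1 + t)
T(Z) = -1 + Z + Z**2 (T(Z) = (-1 + Z) + Z*Z = (-1 + Z) + Z**2 = -1 + Z + Z**2)
h = 29/22 (h = (-1 + 5 + 5**2)/22 = (-1 + 5 + 25)*(1/22) = 29*(1/22) = 29/22 ≈ 1.3182)
U(h)*((-7 + V) - 13) = -25*((-7 + 7) - 13) = -25*(0 - 13) = -25*(-13) = 325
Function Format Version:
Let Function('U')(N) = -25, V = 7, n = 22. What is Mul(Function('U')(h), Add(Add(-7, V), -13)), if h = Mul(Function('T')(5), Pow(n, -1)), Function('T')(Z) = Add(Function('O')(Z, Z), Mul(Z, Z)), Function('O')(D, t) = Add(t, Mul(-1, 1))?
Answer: 325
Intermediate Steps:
Function('O')(D, t) = Add(-1, t) (Function('O')(D, t) = Add(t, -1) = Add(-1, t))
Function('T')(Z) = Add(-1, Z, Pow(Z, 2)) (Function('T')(Z) = Add(Add(-1, Z), Mul(Z, Z)) = Add(Add(-1, Z), Pow(Z, 2)) = Add(-1, Z, Pow(Z, 2)))
h = Rational(29, 22) (h = Mul(Add(-1, 5, Pow(5, 2)), Pow(22, -1)) = Mul(Add(-1, 5, 25), Rational(1, 22)) = Mul(29, Rational(1, 22)) = Rational(29, 22) ≈ 1.3182)
Mul(Function('U')(h), Add(Add(-7, V), -13)) = Mul(-25, Add(Add(-7, 7), -13)) = Mul(-25, Add(0, -13)) = Mul(-25, -13) = 325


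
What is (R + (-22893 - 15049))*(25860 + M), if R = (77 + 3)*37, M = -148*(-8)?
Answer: -946053208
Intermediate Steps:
M = 1184
R = 2960 (R = 80*37 = 2960)
(R + (-22893 - 15049))*(25860 + M) = (2960 + (-22893 - 15049))*(25860 + 1184) = (2960 - 37942)*27044 = -34982*27044 = -946053208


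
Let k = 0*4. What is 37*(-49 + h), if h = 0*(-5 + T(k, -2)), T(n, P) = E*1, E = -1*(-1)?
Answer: -1813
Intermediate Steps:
E = 1
k = 0
T(n, P) = 1 (T(n, P) = 1*1 = 1)
h = 0 (h = 0*(-5 + 1) = 0*(-4) = 0)
37*(-49 + h) = 37*(-49 + 0) = 37*(-49) = -1813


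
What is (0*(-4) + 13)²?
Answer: 169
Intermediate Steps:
(0*(-4) + 13)² = (0 + 13)² = 13² = 169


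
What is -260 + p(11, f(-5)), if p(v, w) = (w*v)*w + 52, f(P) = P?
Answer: 67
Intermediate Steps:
p(v, w) = 52 + v*w² (p(v, w) = (v*w)*w + 52 = v*w² + 52 = 52 + v*w²)
-260 + p(11, f(-5)) = -260 + (52 + 11*(-5)²) = -260 + (52 + 11*25) = -260 + (52 + 275) = -260 + 327 = 67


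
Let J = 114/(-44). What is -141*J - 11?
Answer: 7795/22 ≈ 354.32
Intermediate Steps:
J = -57/22 (J = 114*(-1/44) = -57/22 ≈ -2.5909)
-141*J - 11 = -141*(-57/22) - 11 = 8037/22 - 11 = 7795/22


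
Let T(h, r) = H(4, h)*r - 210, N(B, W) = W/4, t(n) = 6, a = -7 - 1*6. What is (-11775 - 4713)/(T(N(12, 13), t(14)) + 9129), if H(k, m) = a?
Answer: -5496/2947 ≈ -1.8649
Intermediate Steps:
a = -13 (a = -7 - 6 = -13)
H(k, m) = -13
N(B, W) = W/4 (N(B, W) = W*(1/4) = W/4)
T(h, r) = -210 - 13*r (T(h, r) = -13*r - 210 = -210 - 13*r)
(-11775 - 4713)/(T(N(12, 13), t(14)) + 9129) = (-11775 - 4713)/((-210 - 13*6) + 9129) = -16488/((-210 - 78) + 9129) = -16488/(-288 + 9129) = -16488/8841 = -16488*1/8841 = -5496/2947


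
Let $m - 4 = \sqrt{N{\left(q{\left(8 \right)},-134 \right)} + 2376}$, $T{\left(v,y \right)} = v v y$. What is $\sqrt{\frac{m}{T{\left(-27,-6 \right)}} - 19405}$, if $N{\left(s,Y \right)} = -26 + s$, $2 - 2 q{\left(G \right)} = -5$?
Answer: $\frac{\sqrt{-509264844 - 9 \sqrt{1046}}}{162} \approx 139.3 i$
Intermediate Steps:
$q{\left(G \right)} = \frac{7}{2}$ ($q{\left(G \right)} = 1 - - \frac{5}{2} = 1 + \frac{5}{2} = \frac{7}{2}$)
$T{\left(v,y \right)} = y v^{2}$ ($T{\left(v,y \right)} = v^{2} y = y v^{2}$)
$m = 4 + \frac{3 \sqrt{1046}}{2}$ ($m = 4 + \sqrt{\left(-26 + \frac{7}{2}\right) + 2376} = 4 + \sqrt{- \frac{45}{2} + 2376} = 4 + \sqrt{\frac{4707}{2}} = 4 + \frac{3 \sqrt{1046}}{2} \approx 52.513$)
$\sqrt{\frac{m}{T{\left(-27,-6 \right)}} - 19405} = \sqrt{\frac{4 + \frac{3 \sqrt{1046}}{2}}{\left(-6\right) \left(-27\right)^{2}} - 19405} = \sqrt{\frac{4 + \frac{3 \sqrt{1046}}{2}}{\left(-6\right) 729} - 19405} = \sqrt{\frac{4 + \frac{3 \sqrt{1046}}{2}}{-4374} - 19405} = \sqrt{\left(4 + \frac{3 \sqrt{1046}}{2}\right) \left(- \frac{1}{4374}\right) - 19405} = \sqrt{\left(- \frac{2}{2187} - \frac{\sqrt{1046}}{2916}\right) - 19405} = \sqrt{- \frac{42438737}{2187} - \frac{\sqrt{1046}}{2916}}$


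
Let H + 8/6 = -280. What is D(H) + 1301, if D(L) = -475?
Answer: 826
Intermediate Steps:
H = -844/3 (H = -4/3 - 280 = -844/3 ≈ -281.33)
D(H) + 1301 = -475 + 1301 = 826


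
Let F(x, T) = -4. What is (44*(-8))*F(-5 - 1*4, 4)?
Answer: 1408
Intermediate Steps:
(44*(-8))*F(-5 - 1*4, 4) = (44*(-8))*(-4) = -352*(-4) = 1408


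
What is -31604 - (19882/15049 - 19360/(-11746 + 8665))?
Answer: -1465702689358/46365969 ≈ -31612.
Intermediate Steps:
-31604 - (19882/15049 - 19360/(-11746 + 8665)) = -31604 - (19882*(1/15049) - 19360/(-3081)) = -31604 - (19882/15049 - 19360*(-1/3081)) = -31604 - (19882/15049 + 19360/3081) = -31604 - 1*352605082/46365969 = -31604 - 352605082/46365969 = -1465702689358/46365969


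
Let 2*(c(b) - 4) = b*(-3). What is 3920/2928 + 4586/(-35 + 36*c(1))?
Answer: 852713/10065 ≈ 84.721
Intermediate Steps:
c(b) = 4 - 3*b/2 (c(b) = 4 + (b*(-3))/2 = 4 + (-3*b)/2 = 4 - 3*b/2)
3920/2928 + 4586/(-35 + 36*c(1)) = 3920/2928 + 4586/(-35 + 36*(4 - 3/2*1)) = 3920*(1/2928) + 4586/(-35 + 36*(4 - 3/2)) = 245/183 + 4586/(-35 + 36*(5/2)) = 245/183 + 4586/(-35 + 90) = 245/183 + 4586/55 = 852713/10065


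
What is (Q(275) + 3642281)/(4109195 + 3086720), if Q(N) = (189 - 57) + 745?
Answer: 3643158/7195915 ≈ 0.50628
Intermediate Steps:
Q(N) = 877 (Q(N) = 132 + 745 = 877)
(Q(275) + 3642281)/(4109195 + 3086720) = (877 + 3642281)/(4109195 + 3086720) = 3643158/7195915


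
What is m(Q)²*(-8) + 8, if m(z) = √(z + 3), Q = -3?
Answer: 8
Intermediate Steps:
m(z) = √(3 + z)
m(Q)²*(-8) + 8 = (√(3 - 3))²*(-8) + 8 = (√0)²*(-8) + 8 = 0²*(-8) + 8 = 0*(-8) + 8 = 0 + 8 = 8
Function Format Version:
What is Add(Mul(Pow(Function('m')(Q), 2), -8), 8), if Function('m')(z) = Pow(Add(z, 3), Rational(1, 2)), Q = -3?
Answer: 8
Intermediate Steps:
Function('m')(z) = Pow(Add(3, z), Rational(1, 2))
Add(Mul(Pow(Function('m')(Q), 2), -8), 8) = Add(Mul(Pow(Pow(Add(3, -3), Rational(1, 2)), 2), -8), 8) = Add(Mul(Pow(Pow(0, Rational(1, 2)), 2), -8), 8) = Add(Mul(Pow(0, 2), -8), 8) = Add(Mul(0, -8), 8) = Add(0, 8) = 8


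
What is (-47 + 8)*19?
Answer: -741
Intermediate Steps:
(-47 + 8)*19 = -39*19 = -741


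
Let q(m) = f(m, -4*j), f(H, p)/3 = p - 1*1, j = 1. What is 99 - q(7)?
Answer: 114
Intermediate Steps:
f(H, p) = -3 + 3*p (f(H, p) = 3*(p - 1*1) = 3*(p - 1) = 3*(-1 + p) = -3 + 3*p)
q(m) = -15 (q(m) = -3 + 3*(-4*1) = -3 + 3*(-4) = -3 - 12 = -15)
99 - q(7) = 99 - 1*(-15) = 99 + 15 = 114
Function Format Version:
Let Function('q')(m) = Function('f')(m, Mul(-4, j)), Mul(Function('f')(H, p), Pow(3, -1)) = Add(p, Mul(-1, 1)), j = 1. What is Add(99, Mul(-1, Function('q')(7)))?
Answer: 114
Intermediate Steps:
Function('f')(H, p) = Add(-3, Mul(3, p)) (Function('f')(H, p) = Mul(3, Add(p, Mul(-1, 1))) = Mul(3, Add(p, -1)) = Mul(3, Add(-1, p)) = Add(-3, Mul(3, p)))
Function('q')(m) = -15 (Function('q')(m) = Add(-3, Mul(3, Mul(-4, 1))) = Add(-3, Mul(3, -4)) = Add(-3, -12) = -15)
Add(99, Mul(-1, Function('q')(7))) = Add(99, Mul(-1, -15)) = Add(99, 15) = 114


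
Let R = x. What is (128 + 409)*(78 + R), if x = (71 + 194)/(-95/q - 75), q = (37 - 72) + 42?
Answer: 4994637/124 ≈ 40279.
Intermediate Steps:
q = 7 (q = -35 + 42 = 7)
x = -371/124 (x = (71 + 194)/(-95/7 - 75) = 265/(-95*⅐ - 75) = 265/(-95/7 - 75) = 265/(-620/7) = 265*(-7/620) = -371/124 ≈ -2.9919)
R = -371/124 ≈ -2.9919
(128 + 409)*(78 + R) = (128 + 409)*(78 - 371/124) = 537*(9301/124) = 4994637/124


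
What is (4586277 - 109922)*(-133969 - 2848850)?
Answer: -13352156744745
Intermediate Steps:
(4586277 - 109922)*(-133969 - 2848850) = 4476355*(-2982819) = -13352156744745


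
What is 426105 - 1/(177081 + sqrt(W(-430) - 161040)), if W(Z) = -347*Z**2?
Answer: 199836897311172/468985103 + 2*I*sqrt(16080335)/31422001901 ≈ 4.2611e+5 + 2.5524e-7*I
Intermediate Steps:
426105 - 1/(177081 + sqrt(W(-430) - 161040)) = 426105 - 1/(177081 + sqrt(-347*(-430)**2 - 161040)) = 426105 - 1/(177081 + sqrt(-347*184900 - 161040)) = 426105 - 1/(177081 + sqrt(-64160300 - 161040)) = 426105 - 1/(177081 + sqrt(-64321340)) = 426105 - 1/(177081 + 2*I*sqrt(16080335))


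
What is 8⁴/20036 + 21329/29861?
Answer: 137414625/149573749 ≈ 0.91871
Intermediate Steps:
8⁴/20036 + 21329/29861 = 4096*(1/20036) + 21329*(1/29861) = 1024/5009 + 21329/29861 = 137414625/149573749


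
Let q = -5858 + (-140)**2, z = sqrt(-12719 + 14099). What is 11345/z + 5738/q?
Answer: 2869/6871 + 2269*sqrt(345)/138 ≈ 305.81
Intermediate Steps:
z = 2*sqrt(345) (z = sqrt(1380) = 2*sqrt(345) ≈ 37.148)
q = 13742 (q = -5858 + 19600 = 13742)
11345/z + 5738/q = 11345/((2*sqrt(345))) + 5738/13742 = 11345*(sqrt(345)/690) + 5738*(1/13742) = 2269*sqrt(345)/138 + 2869/6871 = 2869/6871 + 2269*sqrt(345)/138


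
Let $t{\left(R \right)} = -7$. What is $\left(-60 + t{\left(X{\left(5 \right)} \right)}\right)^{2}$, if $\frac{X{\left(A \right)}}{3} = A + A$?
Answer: $4489$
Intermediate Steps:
$X{\left(A \right)} = 6 A$ ($X{\left(A \right)} = 3 \left(A + A\right) = 3 \cdot 2 A = 6 A$)
$\left(-60 + t{\left(X{\left(5 \right)} \right)}\right)^{2} = \left(-60 - 7\right)^{2} = \left(-67\right)^{2} = 4489$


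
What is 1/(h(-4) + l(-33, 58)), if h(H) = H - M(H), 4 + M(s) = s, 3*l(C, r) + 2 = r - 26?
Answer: 1/14 ≈ 0.071429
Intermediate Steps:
l(C, r) = -28/3 + r/3 (l(C, r) = -⅔ + (r - 26)/3 = -⅔ + (-26 + r)/3 = -⅔ + (-26/3 + r/3) = -28/3 + r/3)
M(s) = -4 + s
h(H) = 4 (h(H) = H - (-4 + H) = H + (4 - H) = 4)
1/(h(-4) + l(-33, 58)) = 1/(4 + (-28/3 + (⅓)*58)) = 1/(4 + (-28/3 + 58/3)) = 1/(4 + 10) = 1/14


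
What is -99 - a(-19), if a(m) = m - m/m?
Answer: -79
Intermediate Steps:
a(m) = -1 + m (a(m) = m - 1*1 = m - 1 = -1 + m)
-99 - a(-19) = -99 - (-1 - 19) = -99 - 1*(-20) = -99 + 20 = -79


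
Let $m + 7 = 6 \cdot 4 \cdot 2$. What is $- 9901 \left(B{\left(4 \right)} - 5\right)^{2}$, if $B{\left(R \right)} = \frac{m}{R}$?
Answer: $- \frac{4366341}{16} \approx -2.729 \cdot 10^{5}$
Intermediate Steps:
$m = 41$ ($m = -7 + 6 \cdot 4 \cdot 2 = -7 + 24 \cdot 2 = -7 + 48 = 41$)
$B{\left(R \right)} = \frac{41}{R}$
$- 9901 \left(B{\left(4 \right)} - 5\right)^{2} = - 9901 \left(\frac{41}{4} - 5\right)^{2} = - 9901 \left(\frac{21}{4}\right)^{2} = \left(-9901\right) \frac{441}{16} = - \frac{4366341}{16}$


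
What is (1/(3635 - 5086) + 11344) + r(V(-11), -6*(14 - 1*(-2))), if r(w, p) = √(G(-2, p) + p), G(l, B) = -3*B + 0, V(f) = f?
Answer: 16460143/1451 + 8*√3 ≈ 11358.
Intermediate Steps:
G(l, B) = -3*B
r(w, p) = √2*√(-p) (r(w, p) = √(-3*p + p) = √(-2*p) = √2*√(-p))
(1/(3635 - 5086) + 11344) + r(V(-11), -6*(14 - 1*(-2))) = (1/(3635 - 5086) + 11344) + √2*√(-(-6)*(14 - 1*(-2))) = (1/(-1451) + 11344) + √2*√(-(-6)*(14 + 2)) = (-1/1451 + 11344) + √2*√(-(-6)*16) = 16460143/1451 + √2*√(-1*(-96)) = 16460143/1451 + √2*√96 = 16460143/1451 + √2*(4*√6) = 16460143/1451 + 8*√3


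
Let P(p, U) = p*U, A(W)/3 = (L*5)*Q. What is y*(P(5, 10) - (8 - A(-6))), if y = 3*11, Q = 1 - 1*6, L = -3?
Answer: 8811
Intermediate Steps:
Q = -5 (Q = 1 - 6 = -5)
A(W) = 225 (A(W) = 3*(-3*5*(-5)) = 3*(-15*(-5)) = 3*75 = 225)
P(p, U) = U*p
y = 33
y*(P(5, 10) - (8 - A(-6))) = 33*(10*5 - (8 - 1*225)) = 33*(50 - (8 - 225)) = 33*(50 - 1*(-217)) = 33*(50 + 217) = 33*267 = 8811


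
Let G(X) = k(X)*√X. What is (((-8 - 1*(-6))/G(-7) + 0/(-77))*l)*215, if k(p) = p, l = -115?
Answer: 49450*I*√7/49 ≈ 2670.1*I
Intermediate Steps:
G(X) = X^(3/2) (G(X) = X*√X = X^(3/2))
(((-8 - 1*(-6))/G(-7) + 0/(-77))*l)*215 = (((-8 - 1*(-6))/((-7)^(3/2)) + 0/(-77))*(-115))*215 = (((-8 + 6)/((-7*I*√7)) + 0*(-1/77))*(-115))*215 = ((-2*I*√7/49 + 0)*(-115))*215 = (-2*I*√7/49*(-115))*215 = (230*I*√7/49)*215 = 49450*I*√7/49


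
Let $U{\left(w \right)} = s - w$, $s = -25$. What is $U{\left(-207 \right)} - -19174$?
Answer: $19356$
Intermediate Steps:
$U{\left(w \right)} = -25 - w$
$U{\left(-207 \right)} - -19174 = \left(-25 - -207\right) - -19174 = \left(-25 + 207\right) + 19174 = 182 + 19174 = 19356$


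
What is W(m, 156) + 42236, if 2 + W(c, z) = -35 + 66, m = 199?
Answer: 42265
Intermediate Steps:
W(c, z) = 29 (W(c, z) = -2 + (-35 + 66) = -2 + 31 = 29)
W(m, 156) + 42236 = 29 + 42236 = 42265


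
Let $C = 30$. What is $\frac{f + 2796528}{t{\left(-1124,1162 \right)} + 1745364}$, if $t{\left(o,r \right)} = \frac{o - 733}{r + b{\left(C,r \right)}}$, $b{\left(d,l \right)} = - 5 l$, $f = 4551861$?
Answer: $\frac{11385104024}{2704151243} \approx 4.2102$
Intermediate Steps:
$t{\left(o,r \right)} = - \frac{-733 + o}{4 r}$ ($t{\left(o,r \right)} = \frac{o - 733}{r - 5 r} = \frac{-733 + o}{\left(-4\right) r} = \left(-733 + o\right) \left(- \frac{1}{4 r}\right) = - \frac{-733 + o}{4 r}$)
$\frac{f + 2796528}{t{\left(-1124,1162 \right)} + 1745364} = \frac{4551861 + 2796528}{\frac{733 - -1124}{4 \cdot 1162} + 1745364} = \frac{7348389}{\frac{1}{4} \cdot \frac{1}{1162} \left(733 + 1124\right) + 1745364} = \frac{7348389}{\frac{1}{4} \cdot \frac{1}{1162} \cdot 1857 + 1745364} = \frac{7348389}{\frac{1857}{4648} + 1745364} = \frac{7348389}{\frac{8112453729}{4648}} = 7348389 \cdot \frac{4648}{8112453729} = \frac{11385104024}{2704151243}$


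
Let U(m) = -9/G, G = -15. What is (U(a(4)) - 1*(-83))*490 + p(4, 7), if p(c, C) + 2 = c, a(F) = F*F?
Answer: 40966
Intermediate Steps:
a(F) = F²
U(m) = ⅗ (U(m) = -9/(-15) = -9*(-1/15) = ⅗)
p(c, C) = -2 + c
(U(a(4)) - 1*(-83))*490 + p(4, 7) = (⅗ - 1*(-83))*490 + (-2 + 4) = (⅗ + 83)*490 + 2 = (418/5)*490 + 2 = 40964 + 2 = 40966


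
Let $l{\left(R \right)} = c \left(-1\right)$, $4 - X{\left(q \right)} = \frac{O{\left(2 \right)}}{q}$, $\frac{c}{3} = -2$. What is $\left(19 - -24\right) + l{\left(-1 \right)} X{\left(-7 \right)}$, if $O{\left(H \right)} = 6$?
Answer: $\frac{505}{7} \approx 72.143$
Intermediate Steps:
$c = -6$ ($c = 3 \left(-2\right) = -6$)
$X{\left(q \right)} = 4 - \frac{6}{q}$
$l{\left(R \right)} = 6$ ($l{\left(R \right)} = \left(-6\right) \left(-1\right) = 6$)
$\left(19 - -24\right) + l{\left(-1 \right)} X{\left(-7 \right)} = \left(19 - -24\right) + 6 \left(4 - \frac{6}{-7}\right) = \left(19 + 24\right) + 6 \left(4 - - \frac{6}{7}\right) = 43 + 6 \left(4 + \frac{6}{7}\right) = 43 + 6 \cdot \frac{34}{7} = 43 + \frac{204}{7} = \frac{505}{7}$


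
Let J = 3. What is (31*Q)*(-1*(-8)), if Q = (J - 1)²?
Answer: 992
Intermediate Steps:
Q = 4 (Q = (3 - 1)² = 2² = 4)
(31*Q)*(-1*(-8)) = (31*4)*(-1*(-8)) = 124*8 = 992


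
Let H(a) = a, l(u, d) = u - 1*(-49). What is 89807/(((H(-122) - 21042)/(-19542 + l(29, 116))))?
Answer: 437000862/5291 ≈ 82593.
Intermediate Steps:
l(u, d) = 49 + u (l(u, d) = u + 49 = 49 + u)
89807/(((H(-122) - 21042)/(-19542 + l(29, 116)))) = 89807/(((-122 - 21042)/(-19542 + (49 + 29)))) = 89807/((-21164/(-19542 + 78))) = 89807/((-21164/(-19464))) = 89807/((-21164*(-1/19464))) = 89807/(5291/4866) = 89807*(4866/5291) = 437000862/5291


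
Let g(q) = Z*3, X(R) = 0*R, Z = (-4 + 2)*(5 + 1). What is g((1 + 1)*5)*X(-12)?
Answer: 0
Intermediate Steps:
Z = -12 (Z = -2*6 = -12)
X(R) = 0
g(q) = -36 (g(q) = -12*3 = -36)
g((1 + 1)*5)*X(-12) = -36*0 = 0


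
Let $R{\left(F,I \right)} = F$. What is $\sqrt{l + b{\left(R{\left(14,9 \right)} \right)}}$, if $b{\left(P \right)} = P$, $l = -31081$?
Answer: $i \sqrt{31067} \approx 176.26 i$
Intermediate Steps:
$\sqrt{l + b{\left(R{\left(14,9 \right)} \right)}} = \sqrt{-31081 + 14} = \sqrt{-31067} = i \sqrt{31067}$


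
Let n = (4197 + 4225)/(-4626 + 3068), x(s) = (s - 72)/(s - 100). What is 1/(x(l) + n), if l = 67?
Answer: -25707/135068 ≈ -0.19033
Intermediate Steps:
x(s) = (-72 + s)/(-100 + s)
n = -4211/779 (n = 8422/(-1558) = 8422*(-1/1558) = -4211/779 ≈ -5.4056)
1/(x(l) + n) = 1/((-72 + 67)/(-100 + 67) - 4211/779) = 1/(-5/(-33) - 4211/779) = 1/(-1/33*(-5) - 4211/779) = 1/(5/33 - 4211/779) = 1/(-135068/25707) = -25707/135068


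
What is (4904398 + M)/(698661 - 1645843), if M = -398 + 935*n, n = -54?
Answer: -2426755/473591 ≈ -5.1242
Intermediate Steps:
M = -50888 (M = -398 + 935*(-54) = -398 - 50490 = -50888)
(4904398 + M)/(698661 - 1645843) = (4904398 - 50888)/(698661 - 1645843) = 4853510/(-947182) = 4853510*(-1/947182) = -2426755/473591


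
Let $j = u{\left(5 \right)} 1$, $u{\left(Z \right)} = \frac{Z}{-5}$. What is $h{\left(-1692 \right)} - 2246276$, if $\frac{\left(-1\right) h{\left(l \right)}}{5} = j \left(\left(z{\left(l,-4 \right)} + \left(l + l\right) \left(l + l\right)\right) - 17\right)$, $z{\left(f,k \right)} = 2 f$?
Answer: $54993999$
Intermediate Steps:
$u{\left(Z \right)} = - \frac{Z}{5}$ ($u{\left(Z \right)} = Z \left(- \frac{1}{5}\right) = - \frac{Z}{5}$)
$j = -1$ ($j = \left(- \frac{1}{5}\right) 5 \cdot 1 = \left(-1\right) 1 = -1$)
$h{\left(l \right)} = -85 + 10 l + 20 l^{2}$ ($h{\left(l \right)} = - 5 \left(- (\left(2 l + \left(l + l\right) \left(l + l\right)\right) - 17)\right) = - 5 \left(- (\left(2 l + 2 l 2 l\right) - 17)\right) = - 5 \left(- (\left(2 l + 4 l^{2}\right) - 17)\right) = - 5 \left(- (-17 + 2 l + 4 l^{2})\right) = - 5 \left(17 - 4 l^{2} - 2 l\right) = -85 + 10 l + 20 l^{2}$)
$h{\left(-1692 \right)} - 2246276 = \left(-85 + 10 \left(-1692\right) + 20 \left(-1692\right)^{2}\right) - 2246276 = \left(-85 - 16920 + 20 \cdot 2862864\right) - 2246276 = \left(-85 - 16920 + 57257280\right) - 2246276 = 57240275 - 2246276 = 54993999$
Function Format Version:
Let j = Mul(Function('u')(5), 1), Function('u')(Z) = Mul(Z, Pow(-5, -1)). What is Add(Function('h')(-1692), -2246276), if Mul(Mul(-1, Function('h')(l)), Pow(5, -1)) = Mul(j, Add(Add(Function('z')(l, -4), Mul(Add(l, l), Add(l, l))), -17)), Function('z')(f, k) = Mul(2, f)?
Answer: 54993999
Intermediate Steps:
Function('u')(Z) = Mul(Rational(-1, 5), Z) (Function('u')(Z) = Mul(Z, Rational(-1, 5)) = Mul(Rational(-1, 5), Z))
j = -1 (j = Mul(Mul(Rational(-1, 5), 5), 1) = Mul(-1, 1) = -1)
Function('h')(l) = Add(-85, Mul(10, l), Mul(20, Pow(l, 2))) (Function('h')(l) = Mul(-5, Mul(-1, Add(Add(Mul(2, l), Mul(Add(l, l), Add(l, l))), -17))) = Mul(-5, Mul(-1, Add(Add(Mul(2, l), Mul(Mul(2, l), Mul(2, l))), -17))) = Mul(-5, Mul(-1, Add(Add(Mul(2, l), Mul(4, Pow(l, 2))), -17))) = Mul(-5, Mul(-1, Add(-17, Mul(2, l), Mul(4, Pow(l, 2))))) = Mul(-5, Add(17, Mul(-4, Pow(l, 2)), Mul(-2, l))) = Add(-85, Mul(10, l), Mul(20, Pow(l, 2))))
Add(Function('h')(-1692), -2246276) = Add(Add(-85, Mul(10, -1692), Mul(20, Pow(-1692, 2))), -2246276) = Add(Add(-85, -16920, Mul(20, 2862864)), -2246276) = Add(Add(-85, -16920, 57257280), -2246276) = Add(57240275, -2246276) = 54993999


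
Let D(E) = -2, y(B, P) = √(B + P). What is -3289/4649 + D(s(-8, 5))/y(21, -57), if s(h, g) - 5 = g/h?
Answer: -3289/4649 + I/3 ≈ -0.70746 + 0.33333*I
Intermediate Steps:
s(h, g) = 5 + g/h
-3289/4649 + D(s(-8, 5))/y(21, -57) = -3289/4649 - 2/√(21 - 57) = -3289*1/4649 - 2*(-I/6) = -3289/4649 - 2*(-I/6) = -3289/4649 - (-1)*I/3 = -3289/4649 + I/3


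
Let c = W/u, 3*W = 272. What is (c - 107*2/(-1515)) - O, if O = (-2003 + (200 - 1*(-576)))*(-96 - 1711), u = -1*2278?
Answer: -225055759147/101505 ≈ -2.2172e+6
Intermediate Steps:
W = 272/3 (W = (⅓)*272 = 272/3 ≈ 90.667)
u = -2278
c = -8/201 (c = (272/3)/(-2278) = (272/3)*(-1/2278) = -8/201 ≈ -0.039801)
O = 2217189 (O = (-2003 + (200 + 576))*(-1807) = (-2003 + 776)*(-1807) = -1227*(-1807) = 2217189)
(c - 107*2/(-1515)) - O = (-8/201 - 107*2/(-1515)) - 1*2217189 = (-8/201 - 214*(-1/1515)) - 2217189 = (-8/201 + 214/1515) - 2217189 = 10298/101505 - 2217189 = -225055759147/101505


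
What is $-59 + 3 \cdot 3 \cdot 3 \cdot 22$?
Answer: $535$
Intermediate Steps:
$-59 + 3 \cdot 3 \cdot 3 \cdot 22 = -59 + 9 \cdot 66 = -59 + 594 = 535$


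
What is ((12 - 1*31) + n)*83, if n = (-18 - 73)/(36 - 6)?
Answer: -54863/30 ≈ -1828.8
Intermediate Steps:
n = -91/30 ≈ -3.0333
((12 - 1*31) + n)*83 = ((12 - 1*31) - 91/30)*83 = ((12 - 31) - 91/30)*83 = (-19 - 91/30)*83 = -661/30*83 = -54863/30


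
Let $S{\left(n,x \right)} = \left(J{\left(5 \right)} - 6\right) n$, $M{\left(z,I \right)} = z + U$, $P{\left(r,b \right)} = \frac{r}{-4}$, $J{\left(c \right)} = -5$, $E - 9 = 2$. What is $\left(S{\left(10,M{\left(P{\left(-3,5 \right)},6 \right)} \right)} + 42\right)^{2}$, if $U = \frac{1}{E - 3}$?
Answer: $4624$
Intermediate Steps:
$E = 11$ ($E = 9 + 2 = 11$)
$U = \frac{1}{8}$ ($U = \frac{1}{11 - 3} = \frac{1}{8} \approx 0.125$)
$P{\left(r,b \right)} = - \frac{r}{4}$ ($P{\left(r,b \right)} = r \left(- \frac{1}{4}\right) = - \frac{r}{4}$)
$M{\left(z,I \right)} = \frac{1}{8} + z$ ($M{\left(z,I \right)} = z + \frac{1}{8} = \frac{1}{8} + z$)
$S{\left(n,x \right)} = - 11 n$ ($S{\left(n,x \right)} = \left(-5 - 6\right) n = - 11 n$)
$\left(S{\left(10,M{\left(P{\left(-3,5 \right)},6 \right)} \right)} + 42\right)^{2} = \left(\left(-11\right) 10 + 42\right)^{2} = \left(-110 + 42\right)^{2} = \left(-68\right)^{2} = 4624$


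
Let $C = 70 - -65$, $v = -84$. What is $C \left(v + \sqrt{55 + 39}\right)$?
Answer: $-11340 + 135 \sqrt{94} \approx -10031.0$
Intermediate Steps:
$C = 135$ ($C = 70 + 65 = 135$)
$C \left(v + \sqrt{55 + 39}\right) = 135 \left(-84 + \sqrt{55 + 39}\right) = 135 \left(-84 + \sqrt{94}\right) = -11340 + 135 \sqrt{94}$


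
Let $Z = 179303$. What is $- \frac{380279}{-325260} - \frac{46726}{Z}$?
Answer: $\frac{52987066777}{58320093780} \approx 0.90856$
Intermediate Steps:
$- \frac{380279}{-325260} - \frac{46726}{Z} = - \frac{380279}{-325260} - \frac{46726}{179303} = \left(-380279\right) \left(- \frac{1}{325260}\right) - \frac{46726}{179303} = \frac{380279}{325260} - \frac{46726}{179303} = \frac{52987066777}{58320093780}$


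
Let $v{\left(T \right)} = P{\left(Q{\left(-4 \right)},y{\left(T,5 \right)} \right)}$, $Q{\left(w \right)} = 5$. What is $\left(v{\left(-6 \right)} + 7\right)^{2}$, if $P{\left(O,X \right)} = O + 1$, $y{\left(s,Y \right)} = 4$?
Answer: $169$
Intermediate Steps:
$P{\left(O,X \right)} = 1 + O$
$v{\left(T \right)} = 6$ ($v{\left(T \right)} = 1 + 5 = 6$)
$\left(v{\left(-6 \right)} + 7\right)^{2} = \left(6 + 7\right)^{2} = 13^{2} = 169$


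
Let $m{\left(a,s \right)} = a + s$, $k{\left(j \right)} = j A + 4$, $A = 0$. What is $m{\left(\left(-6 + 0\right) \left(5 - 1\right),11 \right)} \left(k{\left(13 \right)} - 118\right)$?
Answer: $1482$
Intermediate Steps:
$k{\left(j \right)} = 4$ ($k{\left(j \right)} = j 0 + 4 = 0 + 4 = 4$)
$m{\left(\left(-6 + 0\right) \left(5 - 1\right),11 \right)} \left(k{\left(13 \right)} - 118\right) = \left(\left(-6 + 0\right) \left(5 - 1\right) + 11\right) \left(4 - 118\right) = \left(\left(-6\right) 4 + 11\right) \left(-114\right) = \left(-24 + 11\right) \left(-114\right) = \left(-13\right) \left(-114\right) = 1482$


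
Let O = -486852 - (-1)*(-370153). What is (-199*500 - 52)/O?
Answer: 99552/857005 ≈ 0.11616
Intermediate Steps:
O = -857005 (O = -486852 - 1*370153 = -486852 - 370153 = -857005)
(-199*500 - 52)/O = (-199*500 - 52)/(-857005) = (-99500 - 52)*(-1/857005) = -99552*(-1/857005) = 99552/857005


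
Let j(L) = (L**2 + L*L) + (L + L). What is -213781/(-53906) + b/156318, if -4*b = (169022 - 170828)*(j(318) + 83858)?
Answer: 584358741928/702206509 ≈ 832.17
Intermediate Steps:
j(L) = 2*L + 2*L**2 (j(L) = (L**2 + L**2) + 2*L = 2*L**2 + 2*L = 2*L + 2*L**2)
b = 129464013 (b = -(169022 - 170828)*(2*318*(1 + 318) + 83858)/4 = -(-903)*(2*318*319 + 83858)/2 = -(-903)*(202884 + 83858)/2 = -(-903)*286742/2 = -1/4*(-517856052) = 129464013)
-213781/(-53906) + b/156318 = -213781/(-53906) + 129464013/156318 = -213781*(-1/53906) + 129464013*(1/156318) = 213781/53906 + 43154671/52106 = 584358741928/702206509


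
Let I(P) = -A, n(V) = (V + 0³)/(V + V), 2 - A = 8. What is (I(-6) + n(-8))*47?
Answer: 611/2 ≈ 305.50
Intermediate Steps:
A = -6 (A = 2 - 1*8 = 2 - 8 = -6)
n(V) = ½ (n(V) = (V + 0)/((2*V)) = V*(1/(2*V)) = ½)
I(P) = 6 (I(P) = -1*(-6) = 6)
(I(-6) + n(-8))*47 = (6 + ½)*47 = (13/2)*47 = 611/2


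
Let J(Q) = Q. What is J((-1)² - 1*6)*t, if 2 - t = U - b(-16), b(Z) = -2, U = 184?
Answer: 920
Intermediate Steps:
t = -184 (t = 2 - (184 - 1*(-2)) = 2 - (184 + 2) = 2 - 1*186 = 2 - 186 = -184)
J((-1)² - 1*6)*t = ((-1)² - 1*6)*(-184) = (1 - 6)*(-184) = -5*(-184) = 920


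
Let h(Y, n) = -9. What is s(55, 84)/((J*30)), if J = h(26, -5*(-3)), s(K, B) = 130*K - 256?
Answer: -383/15 ≈ -25.533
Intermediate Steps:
s(K, B) = -256 + 130*K
J = -9
s(55, 84)/((J*30)) = (-256 + 130*55)/((-9*30)) = (-256 + 7150)/(-270) = 6894*(-1/270) = -383/15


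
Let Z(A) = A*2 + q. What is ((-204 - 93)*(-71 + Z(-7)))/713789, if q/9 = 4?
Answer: 14553/713789 ≈ 0.020388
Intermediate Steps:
q = 36 (q = 9*4 = 36)
Z(A) = 36 + 2*A (Z(A) = A*2 + 36 = 2*A + 36 = 36 + 2*A)
((-204 - 93)*(-71 + Z(-7)))/713789 = ((-204 - 93)*(-71 + (36 + 2*(-7))))/713789 = -297*(-71 + (36 - 14))*(1/713789) = -297*(-71 + 22)*(1/713789) = -297*(-49)*(1/713789) = 14553*(1/713789) = 14553/713789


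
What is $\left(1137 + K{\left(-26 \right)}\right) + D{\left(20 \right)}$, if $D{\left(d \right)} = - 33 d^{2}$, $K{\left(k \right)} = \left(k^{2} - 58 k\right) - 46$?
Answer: $-9925$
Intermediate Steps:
$K{\left(k \right)} = -46 + k^{2} - 58 k$
$\left(1137 + K{\left(-26 \right)}\right) + D{\left(20 \right)} = \left(1137 - \left(-1462 - 676\right)\right) - 33 \cdot 20^{2} = \left(1137 + \left(-46 + 676 + 1508\right)\right) - 13200 = \left(1137 + 2138\right) - 13200 = 3275 - 13200 = -9925$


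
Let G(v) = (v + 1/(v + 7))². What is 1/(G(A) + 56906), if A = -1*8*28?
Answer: 47089/5042481515 ≈ 9.3385e-6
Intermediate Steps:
A = -224 (A = -8*28 = -224)
G(v) = (v + 1/(7 + v))²
1/(G(A) + 56906) = 1/((1 + (-224)² + 7*(-224))²/(7 - 224)² + 56906) = 1/((1 + 50176 - 1568)²/(-217)² + 56906) = 1/((1/47089)*48609² + 56906) = 1/((1/47089)*2362834881 + 56906) = 1/(2362834881/47089 + 56906) = 1/(5042481515/47089) = 47089/5042481515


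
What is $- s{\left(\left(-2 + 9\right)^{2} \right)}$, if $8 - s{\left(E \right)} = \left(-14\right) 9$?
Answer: $-134$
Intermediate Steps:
$s{\left(E \right)} = 134$ ($s{\left(E \right)} = 8 - \left(-14\right) 9 = 8 - -126 = 8 + 126 = 134$)
$- s{\left(\left(-2 + 9\right)^{2} \right)} = \left(-1\right) 134 = -134$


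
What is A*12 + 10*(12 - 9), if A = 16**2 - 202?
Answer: 678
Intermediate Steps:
A = 54 (A = 256 - 202 = 54)
A*12 + 10*(12 - 9) = 54*12 + 10*(12 - 9) = 648 + 10*3 = 648 + 30 = 678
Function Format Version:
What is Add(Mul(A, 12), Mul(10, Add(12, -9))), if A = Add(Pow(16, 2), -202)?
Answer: 678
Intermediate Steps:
A = 54 (A = Add(256, -202) = 54)
Add(Mul(A, 12), Mul(10, Add(12, -9))) = Add(Mul(54, 12), Mul(10, Add(12, -9))) = Add(648, Mul(10, 3)) = Add(648, 30) = 678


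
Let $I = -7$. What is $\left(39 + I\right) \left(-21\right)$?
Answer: $-672$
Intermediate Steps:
$\left(39 + I\right) \left(-21\right) = \left(39 - 7\right) \left(-21\right) = 32 \left(-21\right) = -672$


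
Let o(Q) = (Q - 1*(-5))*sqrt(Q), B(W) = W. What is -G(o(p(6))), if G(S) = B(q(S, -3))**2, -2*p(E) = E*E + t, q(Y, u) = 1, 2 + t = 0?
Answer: -1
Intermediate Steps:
t = -2 (t = -2 + 0 = -2)
p(E) = 1 - E**2/2 (p(E) = -(E*E - 2)/2 = -(E**2 - 2)/2 = -(-2 + E**2)/2 = 1 - E**2/2)
o(Q) = sqrt(Q)*(5 + Q) (o(Q) = (Q + 5)*sqrt(Q) = (5 + Q)*sqrt(Q) = sqrt(Q)*(5 + Q))
G(S) = 1 (G(S) = 1**2 = 1)
-G(o(p(6))) = -1*1 = -1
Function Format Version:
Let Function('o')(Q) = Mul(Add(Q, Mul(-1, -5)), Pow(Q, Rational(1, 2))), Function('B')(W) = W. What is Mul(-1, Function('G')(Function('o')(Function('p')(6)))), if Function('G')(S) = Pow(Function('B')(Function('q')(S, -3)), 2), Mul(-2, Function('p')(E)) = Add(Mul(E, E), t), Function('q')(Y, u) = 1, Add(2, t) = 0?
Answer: -1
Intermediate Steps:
t = -2 (t = Add(-2, 0) = -2)
Function('p')(E) = Add(1, Mul(Rational(-1, 2), Pow(E, 2))) (Function('p')(E) = Mul(Rational(-1, 2), Add(Mul(E, E), -2)) = Mul(Rational(-1, 2), Add(Pow(E, 2), -2)) = Mul(Rational(-1, 2), Add(-2, Pow(E, 2))) = Add(1, Mul(Rational(-1, 2), Pow(E, 2))))
Function('o')(Q) = Mul(Pow(Q, Rational(1, 2)), Add(5, Q)) (Function('o')(Q) = Mul(Add(Q, 5), Pow(Q, Rational(1, 2))) = Mul(Add(5, Q), Pow(Q, Rational(1, 2))) = Mul(Pow(Q, Rational(1, 2)), Add(5, Q)))
Function('G')(S) = 1 (Function('G')(S) = Pow(1, 2) = 1)
Mul(-1, Function('G')(Function('o')(Function('p')(6)))) = Mul(-1, 1) = -1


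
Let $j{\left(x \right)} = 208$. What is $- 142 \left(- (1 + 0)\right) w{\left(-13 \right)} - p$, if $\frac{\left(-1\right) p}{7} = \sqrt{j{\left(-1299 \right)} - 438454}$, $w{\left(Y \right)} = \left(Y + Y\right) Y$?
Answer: $47996 + 21 i \sqrt{48694} \approx 47996.0 + 4634.0 i$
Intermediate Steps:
$w{\left(Y \right)} = 2 Y^{2}$ ($w{\left(Y \right)} = 2 Y Y = 2 Y^{2}$)
$p = - 21 i \sqrt{48694}$ ($p = - 7 \sqrt{208 - 438454} = - 7 \sqrt{-438246} = - 7 \cdot 3 i \sqrt{48694} = - 21 i \sqrt{48694} \approx - 4634.0 i$)
$- 142 \left(- (1 + 0)\right) w{\left(-13 \right)} - p = - 142 \left(- (1 + 0)\right) 2 \left(-13\right)^{2} - - 21 i \sqrt{48694} = - 142 \left(\left(-1\right) 1\right) 2 \cdot 169 + 21 i \sqrt{48694} = \left(-142\right) \left(-1\right) 338 + 21 i \sqrt{48694} = 142 \cdot 338 + 21 i \sqrt{48694} = 47996 + 21 i \sqrt{48694}$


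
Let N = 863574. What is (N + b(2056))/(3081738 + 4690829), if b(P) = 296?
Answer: 863870/7772567 ≈ 0.11114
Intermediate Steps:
(N + b(2056))/(3081738 + 4690829) = (863574 + 296)/(3081738 + 4690829) = 863870/7772567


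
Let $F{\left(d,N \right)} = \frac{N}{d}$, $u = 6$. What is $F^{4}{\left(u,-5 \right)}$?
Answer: $\frac{625}{1296} \approx 0.48225$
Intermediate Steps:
$F^{4}{\left(u,-5 \right)} = \left(- \frac{5}{6}\right)^{4} = \frac{625}{1296}$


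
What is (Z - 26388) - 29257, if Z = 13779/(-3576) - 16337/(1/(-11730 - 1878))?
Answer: 264931830599/1192 ≈ 2.2226e+8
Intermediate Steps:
Z = 264998159439/1192 (Z = 13779*(-1/3576) - 16337/(1/(-13608)) = -4593/1192 - 16337/(-1/13608) = -4593/1192 - 16337*(-13608) = -4593/1192 + 222313896 = 264998159439/1192 ≈ 2.2231e+8)
(Z - 26388) - 29257 = (264998159439/1192 - 26388) - 29257 = 264966704943/1192 - 29257 = 264931830599/1192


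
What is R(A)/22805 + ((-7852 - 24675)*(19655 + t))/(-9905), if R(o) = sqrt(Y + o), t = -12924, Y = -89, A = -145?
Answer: 218939237/9905 + 3*I*sqrt(26)/22805 ≈ 22104.0 + 0.00067078*I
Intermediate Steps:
R(o) = sqrt(-89 + o)
R(A)/22805 + ((-7852 - 24675)*(19655 + t))/(-9905) = sqrt(-89 - 145)/22805 + ((-7852 - 24675)*(19655 - 12924))/(-9905) = sqrt(-234)*(1/22805) - 32527*6731*(-1/9905) = (3*I*sqrt(26))*(1/22805) - 218939237*(-1/9905) = 3*I*sqrt(26)/22805 + 218939237/9905 = 218939237/9905 + 3*I*sqrt(26)/22805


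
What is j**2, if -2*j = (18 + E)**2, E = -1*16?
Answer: 4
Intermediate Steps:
E = -16
j = -2 (j = -(18 - 16)**2/2 = -1/2*2**2 = -1/2*4 = -2)
j**2 = (-2)**2 = 4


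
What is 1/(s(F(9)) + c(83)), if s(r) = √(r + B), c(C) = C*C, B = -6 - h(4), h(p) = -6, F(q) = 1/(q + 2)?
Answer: 75779/522041530 - √11/522041530 ≈ 0.00014515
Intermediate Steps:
F(q) = 1/(2 + q)
B = 0 (B = -6 - 1*(-6) = -6 + 6 = 0)
c(C) = C²
s(r) = √r (s(r) = √(r + 0) = √r)
1/(s(F(9)) + c(83)) = 1/(√(1/(2 + 9)) + 83²) = 1/(√(1/11) + 6889) = 1/(√11/11 + 6889) = 1/(6889 + √11/11)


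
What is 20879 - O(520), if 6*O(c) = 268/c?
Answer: 16285553/780 ≈ 20879.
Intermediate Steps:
O(c) = 134/(3*c) (O(c) = (268/c)/6 = 134/(3*c))
20879 - O(520) = 20879 - 134/(3*520) = 20879 - 1*67/780 = 20879 - 67/780 = 16285553/780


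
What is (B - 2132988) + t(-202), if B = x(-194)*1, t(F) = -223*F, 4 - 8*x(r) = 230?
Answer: -8351881/4 ≈ -2.0880e+6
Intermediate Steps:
x(r) = -113/4 (x(r) = ½ - ⅛*230 = ½ - 115/4 = -113/4)
B = -113/4 (B = -113/4*1 = -113/4 ≈ -28.250)
(B - 2132988) + t(-202) = (-113/4 - 2132988) - 223*(-202) = -8532065/4 + 45046 = -8351881/4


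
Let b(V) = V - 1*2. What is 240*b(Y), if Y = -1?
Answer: -720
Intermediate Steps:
b(V) = -2 + V (b(V) = V - 2 = -2 + V)
240*b(Y) = 240*(-2 - 1) = 240*(-3) = -720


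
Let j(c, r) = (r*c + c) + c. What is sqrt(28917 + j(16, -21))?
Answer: sqrt(28613) ≈ 169.15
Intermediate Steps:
j(c, r) = 2*c + c*r (j(c, r) = (c*r + c) + c = (c + c*r) + c = 2*c + c*r)
sqrt(28917 + j(16, -21)) = sqrt(28917 + 16*(2 - 21)) = sqrt(28917 + 16*(-19)) = sqrt(28917 - 304) = sqrt(28613)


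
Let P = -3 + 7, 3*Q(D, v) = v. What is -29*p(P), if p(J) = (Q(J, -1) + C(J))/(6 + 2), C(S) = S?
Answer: -319/24 ≈ -13.292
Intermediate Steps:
Q(D, v) = v/3
P = 4
p(J) = -1/24 + J/8 (p(J) = ((⅓)*(-1) + J)/(6 + 2) = (-⅓ + J)/8 = (-⅓ + J)*(⅛) = -1/24 + J/8)
-29*p(P) = -29*(-1/24 + (⅛)*4) = -29*(-1/24 + ½) = -29*11/24 = -319/24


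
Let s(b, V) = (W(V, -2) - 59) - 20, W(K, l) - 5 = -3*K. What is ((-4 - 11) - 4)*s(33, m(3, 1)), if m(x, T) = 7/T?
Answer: 1805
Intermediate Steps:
W(K, l) = 5 - 3*K
s(b, V) = -74 - 3*V (s(b, V) = ((5 - 3*V) - 59) - 20 = (-54 - 3*V) - 20 = -74 - 3*V)
((-4 - 11) - 4)*s(33, m(3, 1)) = ((-4 - 11) - 4)*(-74 - 21/1) = (-15 - 4)*(-74 - 21) = -19*(-74 - 3*7) = -19*(-74 - 21) = -19*(-95) = 1805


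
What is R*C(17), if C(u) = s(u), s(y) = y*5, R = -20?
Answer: -1700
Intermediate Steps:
s(y) = 5*y
C(u) = 5*u
R*C(17) = -100*17 = -20*85 = -1700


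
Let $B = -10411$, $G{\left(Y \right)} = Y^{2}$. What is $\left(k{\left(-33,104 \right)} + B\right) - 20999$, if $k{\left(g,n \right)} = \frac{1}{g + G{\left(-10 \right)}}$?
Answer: $- \frac{2104469}{67} \approx -31410.0$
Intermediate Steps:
$k{\left(g,n \right)} = \frac{1}{100 + g}$ ($k{\left(g,n \right)} = \frac{1}{g + \left(-10\right)^{2}} = \frac{1}{g + 100} = \frac{1}{100 + g}$)
$\left(k{\left(-33,104 \right)} + B\right) - 20999 = \left(\frac{1}{100 - 33} - 10411\right) - 20999 = \left(\frac{1}{67} - 10411\right) - 20999 = - \frac{697536}{67} - 20999 = - \frac{2104469}{67}$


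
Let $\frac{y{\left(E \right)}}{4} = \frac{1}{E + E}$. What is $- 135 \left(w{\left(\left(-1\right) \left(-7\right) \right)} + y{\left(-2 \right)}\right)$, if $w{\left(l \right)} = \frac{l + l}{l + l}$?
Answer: $0$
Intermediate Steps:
$w{\left(l \right)} = 1$ ($w{\left(l \right)} = \frac{2 l}{2 l} = 2 l \frac{1}{2 l} = 1$)
$y{\left(E \right)} = \frac{2}{E}$ ($y{\left(E \right)} = \frac{4}{E + E} = \frac{4}{2 E} = 4 \frac{1}{2 E} = \frac{2}{E}$)
$- 135 \left(w{\left(\left(-1\right) \left(-7\right) \right)} + y{\left(-2 \right)}\right) = - 135 \left(1 + \frac{2}{-2}\right) = - 135 \left(1 + 2 \left(- \frac{1}{2}\right)\right) = - 135 \left(1 - 1\right) = \left(-135\right) 0 = 0$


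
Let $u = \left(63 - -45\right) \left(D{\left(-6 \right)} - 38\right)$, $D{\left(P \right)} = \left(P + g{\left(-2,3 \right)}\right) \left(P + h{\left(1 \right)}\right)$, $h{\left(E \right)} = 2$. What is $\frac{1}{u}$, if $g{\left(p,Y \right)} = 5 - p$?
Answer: $- \frac{1}{4536} \approx -0.00022046$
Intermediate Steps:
$D{\left(P \right)} = \left(2 + P\right) \left(7 + P\right)$ ($D{\left(P \right)} = \left(P + \left(5 - -2\right)\right) \left(P + 2\right) = \left(P + \left(5 + 2\right)\right) \left(2 + P\right) = \left(P + 7\right) \left(2 + P\right) = \left(7 + P\right) \left(2 + P\right) = \left(2 + P\right) \left(7 + P\right)$)
$u = -4536$ ($u = \left(63 - -45\right) \left(\left(14 + \left(-6\right)^{2} + 9 \left(-6\right)\right) - 38\right) = \left(63 + 45\right) \left(\left(14 + 36 - 54\right) - 38\right) = 108 \left(-4 - 38\right) = 108 \left(-42\right) = -4536$)
$\frac{1}{u} = \frac{1}{-4536} = - \frac{1}{4536}$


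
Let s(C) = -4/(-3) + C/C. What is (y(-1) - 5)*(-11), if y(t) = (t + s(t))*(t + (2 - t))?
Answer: 77/3 ≈ 25.667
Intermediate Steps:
s(C) = 7/3 (s(C) = -4*(-1/3) + 1 = 4/3 + 1 = 7/3)
y(t) = 14/3 + 2*t (y(t) = (t + 7/3)*(t + (2 - t)) = (7/3 + t)*2 = 14/3 + 2*t)
(y(-1) - 5)*(-11) = ((14/3 + 2*(-1)) - 5)*(-11) = ((14/3 - 2) - 5)*(-11) = (8/3 - 5)*(-11) = -7/3*(-11) = 77/3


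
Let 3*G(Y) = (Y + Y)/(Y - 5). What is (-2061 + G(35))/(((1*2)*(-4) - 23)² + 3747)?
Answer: -9271/21186 ≈ -0.43760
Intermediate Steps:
G(Y) = 2*Y/(3*(-5 + Y)) (G(Y) = ((Y + Y)/(Y - 5))/3 = ((2*Y)/(-5 + Y))/3 = (2*Y/(-5 + Y))/3 = 2*Y/(3*(-5 + Y)))
(-2061 + G(35))/(((1*2)*(-4) - 23)² + 3747) = (-2061 + (⅔)*35/(-5 + 35))/(((1*2)*(-4) - 23)² + 3747) = (-2061 + (⅔)*35/30)/((2*(-4) - 23)² + 3747) = (-2061 + (⅔)*35*(1/30))/((-8 - 23)² + 3747) = (-2061 + 7/9)/((-31)² + 3747) = -18542/(9*(961 + 3747)) = -18542/9/4708 = -18542/9*1/4708 = -9271/21186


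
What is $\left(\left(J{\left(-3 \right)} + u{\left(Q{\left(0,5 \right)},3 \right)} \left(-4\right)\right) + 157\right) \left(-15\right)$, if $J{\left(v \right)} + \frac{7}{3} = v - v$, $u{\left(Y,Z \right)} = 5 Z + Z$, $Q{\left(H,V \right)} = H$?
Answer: $-1240$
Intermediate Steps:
$u{\left(Y,Z \right)} = 6 Z$
$J{\left(v \right)} = - \frac{7}{3}$ ($J{\left(v \right)} = - \frac{7}{3} + \left(v - v\right) = - \frac{7}{3} + 0 = - \frac{7}{3}$)
$\left(\left(J{\left(-3 \right)} + u{\left(Q{\left(0,5 \right)},3 \right)} \left(-4\right)\right) + 157\right) \left(-15\right) = \left(\left(- \frac{7}{3} + 6 \cdot 3 \left(-4\right)\right) + 157\right) \left(-15\right) = \left(\left(- \frac{7}{3} + 18 \left(-4\right)\right) + 157\right) \left(-15\right) = \left(\left(- \frac{7}{3} - 72\right) + 157\right) \left(-15\right) = \left(- \frac{223}{3} + 157\right) \left(-15\right) = \frac{248}{3} \left(-15\right) = -1240$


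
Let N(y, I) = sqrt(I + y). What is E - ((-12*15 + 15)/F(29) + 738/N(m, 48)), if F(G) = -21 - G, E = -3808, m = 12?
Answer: -38113/10 - 123*sqrt(15)/5 ≈ -3906.6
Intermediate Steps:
E - ((-12*15 + 15)/F(29) + 738/N(m, 48)) = -3808 - ((-12*15 + 15)/(-21 - 1*29) + 738/(sqrt(48 + 12))) = -3808 - ((-180 + 15)/(-21 - 29) + 738/(sqrt(60))) = -3808 - (-165/(-50) + 738/((2*sqrt(15)))) = -3808 - (-165*(-1/50) + 738*(sqrt(15)/30)) = -3808 - (33/10 + 123*sqrt(15)/5) = -3808 + (-33/10 - 123*sqrt(15)/5) = -38113/10 - 123*sqrt(15)/5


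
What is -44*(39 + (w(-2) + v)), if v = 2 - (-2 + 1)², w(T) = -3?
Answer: -1628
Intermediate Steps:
v = 1 (v = 2 - 1*(-1)² = 2 - 1*1 = 2 - 1 = 1)
-44*(39 + (w(-2) + v)) = -44*(39 + (-3 + 1)) = -44*(39 - 2) = -44*37 = -1628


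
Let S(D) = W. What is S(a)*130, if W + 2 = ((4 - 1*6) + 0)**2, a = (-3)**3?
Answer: 260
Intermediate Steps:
a = -27
W = 2 (W = -2 + ((4 - 1*6) + 0)**2 = -2 + ((4 - 6) + 0)**2 = -2 + (-2 + 0)**2 = -2 + (-2)**2 = -2 + 4 = 2)
S(D) = 2
S(a)*130 = 2*130 = 260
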